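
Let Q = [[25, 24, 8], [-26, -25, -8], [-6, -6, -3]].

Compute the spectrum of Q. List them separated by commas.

-3, -1, 1

Set up det(lambda·I - Q) = 0.
Expanding along the first row, p(lambda) = lambda^3 + 3·lambda^2 - lambda - 3.
Rational-root test: lambda = -1 gives p(-1) = 0.
Factor out (lambda + 1): p(lambda) = (lambda + 1)·(lambda^2 + 2·lambda - 3).
The quadratic factors as (lambda + 3)·(lambda - 1).
Eigenvalues: -3, -1, 1.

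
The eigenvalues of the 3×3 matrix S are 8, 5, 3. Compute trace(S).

trace(S) is the sum of the eigenvalues: (8) + (5) + (3) = 16.

16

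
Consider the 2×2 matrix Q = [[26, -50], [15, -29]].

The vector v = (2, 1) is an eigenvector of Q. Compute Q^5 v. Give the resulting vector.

First find the eigenvalue: Qv = (2, 1) = 1·(2, 1), so λ = 1.
Then Q^5 v = λ^5·v = 1^5·(2, 1) = 1·(2, 1) = (2, 1).

(2, 1)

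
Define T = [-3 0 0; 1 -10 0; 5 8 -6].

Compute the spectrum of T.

-10, -6, -3

T is lower triangular, so its eigenvalues are the diagonal entries.
Diagonal: -3, -10, -6.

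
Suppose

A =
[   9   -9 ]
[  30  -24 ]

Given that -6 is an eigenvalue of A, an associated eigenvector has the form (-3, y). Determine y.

-5

We need (A + 6I)v = 0.
A + 6I = [[15, -9], [30, -18]].
Row 1: (15)·-3 + (-9)·y = 0
Row 2: (30)·-3 + (-18)·y = 0
Solving gives y = -5.
Check: A·(-3, -5) = (18, 30) = -6·(-3, -5).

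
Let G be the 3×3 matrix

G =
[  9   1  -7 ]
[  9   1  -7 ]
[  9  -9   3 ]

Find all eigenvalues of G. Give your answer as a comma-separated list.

0, 3, 10

Compute the characteristic polynomial p(λ) = det(λI - G).
Cofactor expansion gives p(λ) = λ^3 - 13λ^2 + 30λ.
Rational-root test: λ = 3 gives p(3) = 0.
Dividing by (λ - 3) leaves λ^2 - 10λ.
The quadratic factors as λ·(λ - 10).
Eigenvalues: 0, 3, 10.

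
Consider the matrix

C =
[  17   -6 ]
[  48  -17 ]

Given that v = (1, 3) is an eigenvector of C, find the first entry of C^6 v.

First find the eigenvalue: Cv = (-1, -3) = -1·(1, 3), so λ = -1.
Then C^6 v = λ^6·v = (-1)^6·(1, 3) = 1·(1, 3) = (1, 3).

1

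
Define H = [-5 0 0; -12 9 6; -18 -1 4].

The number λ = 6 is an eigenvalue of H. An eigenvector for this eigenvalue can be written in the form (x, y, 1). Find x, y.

We need (H - 6I)v = 0.
H - 6I = [[-11, 0, 0], [-12, 3, 6], [-18, -1, -2]].
Row 1: (-11)·x + (0)·y + (0)·1 = 0
Row 2: (-12)·x + (3)·y + (6)·1 = 0
Row 3: (-18)·x + (-1)·y + (-2)·1 = 0
Solving gives x = 0, y = -2.
Check: H·(0, -2, 1) = (0, -12, 6) = 6·(0, -2, 1).

0, -2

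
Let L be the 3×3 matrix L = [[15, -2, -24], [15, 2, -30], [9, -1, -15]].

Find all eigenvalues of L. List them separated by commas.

Set up det(λI - L) = 0.
Expanding along the first row, p(λ) = λ^3 - 2λ^2 - 9λ + 18.
Try λ = 2: p(2) = 0, so 2 is a root.
Factor out (λ - 2): p(λ) = (λ - 2)·(λ^2 - 9).
The quadratic factors as (λ + 3)·(λ - 3).
Eigenvalues: -3, 2, 3.

-3, 2, 3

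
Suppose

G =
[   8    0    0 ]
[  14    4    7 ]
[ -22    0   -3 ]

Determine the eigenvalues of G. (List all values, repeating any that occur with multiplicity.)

-3, 4, 8

Set up det(tI - G) = 0.
Expanding along the first row, p(t) = t^3 - 9t^2 - 4t + 96.
Try t = 8: p(8) = 0, so 8 is a root.
Factor out (t - 8): p(t) = (t - 8)·(t^2 - t - 12).
The quadratic factors as (t + 3)·(t - 4).
Eigenvalues: -3, 4, 8.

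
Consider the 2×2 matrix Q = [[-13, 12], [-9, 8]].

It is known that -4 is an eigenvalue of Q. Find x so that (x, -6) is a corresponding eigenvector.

We need (Q + 4I)v = 0.
Q + 4I = [[-9, 12], [-9, 12]].
Row 1: (-9)·x + (12)·-6 = 0
Row 2: (-9)·x + (12)·-6 = 0
Solving gives x = -8.
Check: Q·(-8, -6) = (32, 24) = -4·(-8, -6).

-8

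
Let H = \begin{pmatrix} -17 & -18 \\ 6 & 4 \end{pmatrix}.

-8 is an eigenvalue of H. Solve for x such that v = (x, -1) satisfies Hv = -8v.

We need (H + 8I)v = 0.
H + 8I = [[-9, -18], [6, 12]].
Row 1: (-9)·x + (-18)·-1 = 0
Row 2: (6)·x + (12)·-1 = 0
Solving gives x = 2.
Check: H·(2, -1) = (-16, 8) = -8·(2, -1).

2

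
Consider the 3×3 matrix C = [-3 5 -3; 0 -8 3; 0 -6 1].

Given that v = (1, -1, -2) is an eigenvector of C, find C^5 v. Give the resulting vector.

(-32, 32, 64)

First find the eigenvalue: Cv = (-2, 2, 4) = -2·(1, -1, -2), so λ = -2.
Then C^5 v = λ^5·v = (-2)^5·(1, -1, -2) = -32·(1, -1, -2) = (-32, 32, 64).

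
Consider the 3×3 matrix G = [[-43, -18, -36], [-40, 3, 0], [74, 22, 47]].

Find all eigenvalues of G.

Set up det(μI - G) = 0.
Expanding along the first row, p(μ) = μ^3 - 7μ^2 - 65μ + 231.
Rational-root test: μ = 3 gives p(3) = 0.
Dividing by (μ - 3) leaves μ^2 - 4μ - 77.
The quadratic factors as (μ + 7)·(μ - 11).
Eigenvalues: -7, 3, 11.

-7, 3, 11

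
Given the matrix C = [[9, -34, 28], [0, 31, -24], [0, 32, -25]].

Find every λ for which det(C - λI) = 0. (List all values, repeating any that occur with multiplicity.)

Set up det(tI - C) = 0.
Expanding the 3×3 determinant: p(t) = t^3 - 15t^2 + 47t + 63.
Rational-root test: t = 7 gives p(7) = 0.
Dividing by (t - 7) leaves t^2 - 8t - 9.
The quadratic factors as (t + 1)·(t - 9).
Eigenvalues: -1, 7, 9.

-1, 7, 9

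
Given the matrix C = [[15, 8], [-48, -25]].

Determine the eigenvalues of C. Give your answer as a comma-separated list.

det(C - λI) = (15 - λ)(-25 - λ) - (8)·(-48) = λ^2 + 10λ + 9.
This factors as (λ + 9)·(λ + 1) = 0.
Eigenvalues: -9, -1.

-9, -1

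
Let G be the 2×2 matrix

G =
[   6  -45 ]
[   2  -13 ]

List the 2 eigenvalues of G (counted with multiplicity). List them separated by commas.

-4, -3

det(G - rI) = (6 - r)(-13 - r) - (-45)·(2) = r^2 + 7r + 12.
This factors as (r + 4)·(r + 3) = 0.
Eigenvalues: -4, -3.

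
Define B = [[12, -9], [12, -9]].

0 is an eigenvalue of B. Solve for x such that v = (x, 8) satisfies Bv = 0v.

6

We need (B)v = 0.
B = [[12, -9], [12, -9]].
Row 1: (12)·x + (-9)·8 = 0
Row 2: (12)·x + (-9)·8 = 0
Solving gives x = 6.
Check: B·(6, 8) = (0, 0) = 0·(6, 8).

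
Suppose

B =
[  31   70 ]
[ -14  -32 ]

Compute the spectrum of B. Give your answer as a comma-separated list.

det(B - λI) = (31 - λ)(-32 - λ) - (70)·(-14) = λ^2 + λ - 12.
This factors as (λ + 4)·(λ - 3) = 0.
Eigenvalues: -4, 3.

-4, 3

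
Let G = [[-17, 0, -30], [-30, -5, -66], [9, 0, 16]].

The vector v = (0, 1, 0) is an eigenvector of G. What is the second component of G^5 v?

-3125

First find the eigenvalue: Gv = (0, -5, 0) = -5·(0, 1, 0), so λ = -5.
Then G^5 v = λ^5·v = (-5)^5·(0, 1, 0) = -3125·(0, 1, 0) = (0, -3125, 0).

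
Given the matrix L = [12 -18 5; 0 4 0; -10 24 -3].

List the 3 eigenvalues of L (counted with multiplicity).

Set up det(lambda·I - L) = 0.
Cofactor expansion gives p(lambda) = lambda^3 - 13·lambda^2 + 50·lambda - 56.
Try lambda = 7: p(7) = 0, so 7 is a root.
Factor out (lambda - 7): p(lambda) = (lambda - 7)·(lambda^2 - 6·lambda + 8).
The quadratic factors as (lambda - 2)·(lambda - 4).
Eigenvalues: 2, 4, 7.

2, 4, 7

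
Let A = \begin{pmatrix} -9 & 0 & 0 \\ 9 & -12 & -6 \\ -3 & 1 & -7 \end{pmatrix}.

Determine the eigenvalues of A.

-10, -9, -9

The characteristic polynomial is p(λ) = det(λI - A).
Expanding the 3×3 determinant: p(λ) = λ^3 + 28λ^2 + 261λ + 810.
Rational-root test: λ = -9 gives p(-9) = 0.
Dividing by (λ + 9) leaves λ^2 + 19λ + 90.
The quadratic factors as (λ + 10)·(λ + 9).
Eigenvalues: -10, -9, -9.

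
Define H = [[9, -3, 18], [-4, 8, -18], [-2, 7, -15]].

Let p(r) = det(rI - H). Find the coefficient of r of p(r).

p(r) = r^3 - 2r^2 - 33r + 90.
The coefficient of r is -33.

-33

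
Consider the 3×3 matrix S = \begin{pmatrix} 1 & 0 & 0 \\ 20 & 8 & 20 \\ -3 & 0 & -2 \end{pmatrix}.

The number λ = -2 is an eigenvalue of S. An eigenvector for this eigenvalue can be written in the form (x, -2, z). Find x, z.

We need (S + 2I)v = 0.
S + 2I = [[3, 0, 0], [20, 10, 20], [-3, 0, 0]].
Row 1: (3)·x + (0)·-2 + (0)·z = 0
Row 2: (20)·x + (10)·-2 + (20)·z = 0
Row 3: (-3)·x + (0)·-2 + (0)·z = 0
Solving gives x = 0, z = 1.
Check: S·(0, -2, 1) = (0, 4, -2) = -2·(0, -2, 1).

0, 1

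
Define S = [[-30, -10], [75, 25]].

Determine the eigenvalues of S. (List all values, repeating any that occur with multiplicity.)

det(S - sI) = (-30 - s)(25 - s) - (-10)·(75) = s^2 + 5s.
This factors as (s + 5)·s = 0.
Eigenvalues: -5, 0.

-5, 0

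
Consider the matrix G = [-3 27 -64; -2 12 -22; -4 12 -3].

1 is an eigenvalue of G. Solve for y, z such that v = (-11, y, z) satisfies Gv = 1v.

-4, -1

We need (G - 1I)v = 0.
G - 1I = [[-4, 27, -64], [-2, 11, -22], [-4, 12, -4]].
Row 1: (-4)·-11 + (27)·y + (-64)·z = 0
Row 2: (-2)·-11 + (11)·y + (-22)·z = 0
Row 3: (-4)·-11 + (12)·y + (-4)·z = 0
Solving gives y = -4, z = -1.
Check: G·(-11, -4, -1) = (-11, -4, -1) = 1·(-11, -4, -1).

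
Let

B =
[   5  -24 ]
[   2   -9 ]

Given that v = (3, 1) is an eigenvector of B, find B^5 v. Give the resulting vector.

First find the eigenvalue: Bv = (-9, -3) = -3·(3, 1), so λ = -3.
Then B^5 v = λ^5·v = (-3)^5·(3, 1) = -243·(3, 1) = (-729, -243).

(-729, -243)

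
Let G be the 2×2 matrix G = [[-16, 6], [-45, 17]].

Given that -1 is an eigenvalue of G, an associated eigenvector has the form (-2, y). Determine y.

-5

We need (G + 1I)v = 0.
G + 1I = [[-15, 6], [-45, 18]].
Row 1: (-15)·-2 + (6)·y = 0
Row 2: (-45)·-2 + (18)·y = 0
Solving gives y = -5.
Check: G·(-2, -5) = (2, 5) = -1·(-2, -5).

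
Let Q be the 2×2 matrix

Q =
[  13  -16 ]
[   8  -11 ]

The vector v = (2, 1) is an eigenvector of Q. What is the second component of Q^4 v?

First find the eigenvalue: Qv = (10, 5) = 5·(2, 1), so λ = 5.
Then Q^4 v = λ^4·v = 5^4·(2, 1) = 625·(2, 1) = (1250, 625).

625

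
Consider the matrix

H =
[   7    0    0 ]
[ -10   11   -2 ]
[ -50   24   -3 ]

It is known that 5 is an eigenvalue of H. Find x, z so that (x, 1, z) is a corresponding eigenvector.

0, 3

We need (H - 5I)v = 0.
H - 5I = [[2, 0, 0], [-10, 6, -2], [-50, 24, -8]].
Row 1: (2)·x + (0)·1 + (0)·z = 0
Row 2: (-10)·x + (6)·1 + (-2)·z = 0
Row 3: (-50)·x + (24)·1 + (-8)·z = 0
Solving gives x = 0, z = 3.
Check: H·(0, 1, 3) = (0, 5, 15) = 5·(0, 1, 3).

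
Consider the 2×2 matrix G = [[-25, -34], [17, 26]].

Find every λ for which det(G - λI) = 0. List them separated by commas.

det(G - rI) = (-25 - r)(26 - r) - (-34)·(17) = r^2 - r - 72.
This factors as (r + 8)·(r - 9) = 0.
Eigenvalues: -8, 9.

-8, 9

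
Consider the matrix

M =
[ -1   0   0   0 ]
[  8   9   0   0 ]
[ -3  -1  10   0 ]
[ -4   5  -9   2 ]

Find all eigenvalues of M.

-1, 2, 9, 10

M is lower triangular, so its eigenvalues are the diagonal entries.
Diagonal: -1, 9, 10, 2.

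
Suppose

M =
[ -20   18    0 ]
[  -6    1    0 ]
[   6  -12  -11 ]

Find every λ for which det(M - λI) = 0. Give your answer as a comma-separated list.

Set up det(rI - M) = 0.
Expanding along the first row, p(r) = r^3 + 30r^2 + 297r + 968.
Try r = -8: p(-8) = 0, so -8 is a root.
Dividing by (r + 8) leaves r^2 + 22r + 121.
The quadratic factor is (r + 11)^2.
Eigenvalues: -11, -11, -8.

-11, -11, -8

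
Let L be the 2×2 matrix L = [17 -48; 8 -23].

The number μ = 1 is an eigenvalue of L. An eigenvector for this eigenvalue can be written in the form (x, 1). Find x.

3

We need (L - 1I)v = 0.
L - 1I = [[16, -48], [8, -24]].
Row 1: (16)·x + (-48)·1 = 0
Row 2: (8)·x + (-24)·1 = 0
Solving gives x = 3.
Check: L·(3, 1) = (3, 1) = 1·(3, 1).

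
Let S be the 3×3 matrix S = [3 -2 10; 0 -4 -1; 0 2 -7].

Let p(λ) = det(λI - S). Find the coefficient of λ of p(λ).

-3

p(λ) = λ^3 + 8λ^2 - 3λ - 90.
The coefficient of λ is -3.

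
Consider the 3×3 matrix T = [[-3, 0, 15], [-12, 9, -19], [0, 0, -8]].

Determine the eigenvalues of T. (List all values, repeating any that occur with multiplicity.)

Compute the characteristic polynomial p(t) = det(tI - T).
Expanding along the first row, p(t) = t^3 + 2t^2 - 75t - 216.
Since p(-3) = 0, t = -3 is a root.
Factor out (t + 3): p(t) = (t + 3)·(t^2 - t - 72).
The quadratic factors as (t + 8)·(t - 9).
Eigenvalues: -8, -3, 9.

-8, -3, 9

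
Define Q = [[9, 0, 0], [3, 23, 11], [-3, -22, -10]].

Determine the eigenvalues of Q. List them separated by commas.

1, 9, 12

Set up det(sI - Q) = 0.
Expanding along the first row, p(s) = s^3 - 22s^2 + 129s - 108.
Since p(9) = 0, s = 9 is a root.
Factor out (s - 9): p(s) = (s - 9)·(s^2 - 13s + 12).
The quadratic factors as (s - 1)·(s - 12).
Eigenvalues: 1, 9, 12.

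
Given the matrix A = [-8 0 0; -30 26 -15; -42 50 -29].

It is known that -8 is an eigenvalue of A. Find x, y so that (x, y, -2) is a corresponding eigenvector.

We need (A + 8I)v = 0.
A + 8I = [[0, 0, 0], [-30, 34, -15], [-42, 50, -21]].
Row 1: (0)·x + (0)·y + (0)·-2 = 0
Row 2: (-30)·x + (34)·y + (-15)·-2 = 0
Row 3: (-42)·x + (50)·y + (-21)·-2 = 0
Solving gives x = 1, y = 0.
Check: A·(1, 0, -2) = (-8, 0, 16) = -8·(1, 0, -2).

1, 0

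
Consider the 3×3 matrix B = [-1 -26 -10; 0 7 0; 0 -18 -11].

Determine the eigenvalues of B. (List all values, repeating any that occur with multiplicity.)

-11, -1, 7

The characteristic polynomial is p(r) = det(rI - B).
Expanding the 3×3 determinant: p(r) = r^3 + 5r^2 - 73r - 77.
Since p(7) = 0, r = 7 is a root.
Dividing by (r - 7) leaves r^2 + 12r + 11.
The quadratic factors as (r + 11)·(r + 1).
Eigenvalues: -11, -1, 7.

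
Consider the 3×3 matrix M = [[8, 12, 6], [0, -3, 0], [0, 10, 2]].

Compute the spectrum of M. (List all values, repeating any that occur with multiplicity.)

Compute the characteristic polynomial p(lambda) = det(lambda·I - M).
Expanding along the first row, p(lambda) = lambda^3 - 7·lambda^2 - 14·lambda + 48.
Try lambda = 2: p(2) = 0, so 2 is a root.
Factor out (lambda - 2): p(lambda) = (lambda - 2)·(lambda^2 - 5·lambda - 24).
The quadratic factors as (lambda + 3)·(lambda - 8).
Eigenvalues: -3, 2, 8.

-3, 2, 8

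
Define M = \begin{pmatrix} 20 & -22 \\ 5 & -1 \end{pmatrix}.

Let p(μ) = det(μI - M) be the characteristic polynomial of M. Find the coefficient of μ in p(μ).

-19

The coefficient of μ of det(μI - M) is −trace(M).
trace(M) = (20) + (-1) = 19, so the coefficient is -19.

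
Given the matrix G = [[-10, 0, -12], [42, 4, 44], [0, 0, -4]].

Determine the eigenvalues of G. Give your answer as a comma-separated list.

Compute the characteristic polynomial p(t) = det(tI - G).
Expanding along the first row, p(t) = t^3 + 10t^2 - 16t - 160.
Rational-root test: t = -4 gives p(-4) = 0.
Factor out (t + 4): p(t) = (t + 4)·(t^2 + 6t - 40).
The quadratic factors as (t + 10)·(t - 4).
Eigenvalues: -10, -4, 4.

-10, -4, 4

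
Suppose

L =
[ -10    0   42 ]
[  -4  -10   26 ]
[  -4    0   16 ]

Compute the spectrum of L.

The characteristic polynomial is p(r) = det(rI - L).
Cofactor expansion gives p(r) = r^3 + 4r^2 - 52r + 80.
Since p(4) = 0, r = 4 is a root.
Dividing by (r - 4) leaves r^2 + 8r - 20.
The quadratic factors as (r + 10)·(r - 2).
Eigenvalues: -10, 2, 4.

-10, 2, 4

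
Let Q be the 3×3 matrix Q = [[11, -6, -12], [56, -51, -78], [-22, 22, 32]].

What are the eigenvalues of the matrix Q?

Compute the characteristic polynomial p(s) = det(sI - Q).
Expanding along the first row, p(s) = s^3 + 8s^2 - 53s - 60.
Try s = -1: p(-1) = 0, so -1 is a root.
Factor out (s + 1): p(s) = (s + 1)·(s^2 + 7s - 60).
The quadratic factors as (s + 12)·(s - 5).
Eigenvalues: -12, -1, 5.

-12, -1, 5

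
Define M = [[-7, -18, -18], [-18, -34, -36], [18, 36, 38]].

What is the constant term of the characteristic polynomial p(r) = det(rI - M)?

28

p(0) = det(0·I − M) = det(−M) = (−1)^3·det(M).
det(M) = -28, so p(0) = 28.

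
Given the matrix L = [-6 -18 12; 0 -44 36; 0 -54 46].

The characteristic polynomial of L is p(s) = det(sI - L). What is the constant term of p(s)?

p(s) = s^3 + 4s^2 - 92s - 480.
The constant term is -480.

-480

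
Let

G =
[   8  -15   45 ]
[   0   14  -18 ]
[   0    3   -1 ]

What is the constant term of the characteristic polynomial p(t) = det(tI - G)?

-320

p(0) = det(0·I − G) = det(−G) = (−1)^3·det(G).
det(G) = 320, so p(0) = -320.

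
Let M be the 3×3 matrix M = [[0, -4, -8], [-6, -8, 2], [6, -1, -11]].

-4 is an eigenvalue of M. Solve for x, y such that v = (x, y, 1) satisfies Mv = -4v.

We need (M + 4I)v = 0.
M + 4I = [[4, -4, -8], [-6, -4, 2], [6, -1, -7]].
Row 1: (4)·x + (-4)·y + (-8)·1 = 0
Row 2: (-6)·x + (-4)·y + (2)·1 = 0
Row 3: (6)·x + (-1)·y + (-7)·1 = 0
Solving gives x = 1, y = -1.
Check: M·(1, -1, 1) = (-4, 4, -4) = -4·(1, -1, 1).

1, -1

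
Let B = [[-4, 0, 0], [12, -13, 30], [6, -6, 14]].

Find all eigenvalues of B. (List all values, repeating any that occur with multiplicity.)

The characteristic polynomial is p(s) = det(sI - B).
Expanding the 3×3 determinant: p(s) = s^3 + 3s^2 - 6s - 8.
Rational-root test: s = -1 gives p(-1) = 0.
Factor out (s + 1): p(s) = (s + 1)·(s^2 + 2s - 8).
The quadratic factors as (s + 4)·(s - 2).
Eigenvalues: -4, -1, 2.

-4, -1, 2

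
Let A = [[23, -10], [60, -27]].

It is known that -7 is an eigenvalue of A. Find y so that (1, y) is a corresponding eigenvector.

We need (A + 7I)v = 0.
A + 7I = [[30, -10], [60, -20]].
Row 1: (30)·1 + (-10)·y = 0
Row 2: (60)·1 + (-20)·y = 0
Solving gives y = 3.
Check: A·(1, 3) = (-7, -21) = -7·(1, 3).

3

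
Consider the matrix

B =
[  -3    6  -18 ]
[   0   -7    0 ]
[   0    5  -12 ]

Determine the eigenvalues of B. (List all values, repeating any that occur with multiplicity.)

Compute the characteristic polynomial p(s) = det(sI - B).
Cofactor expansion gives p(s) = s^3 + 22s^2 + 141s + 252.
Try s = -12: p(-12) = 0, so -12 is a root.
Dividing by (s + 12) leaves s^2 + 10s + 21.
The quadratic factors as (s + 7)·(s + 3).
Eigenvalues: -12, -7, -3.

-12, -7, -3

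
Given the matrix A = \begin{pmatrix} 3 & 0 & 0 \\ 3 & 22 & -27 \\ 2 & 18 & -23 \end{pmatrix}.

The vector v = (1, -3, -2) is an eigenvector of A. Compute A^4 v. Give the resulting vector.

First find the eigenvalue: Av = (3, -9, -6) = 3·(1, -3, -2), so λ = 3.
Then A^4 v = λ^4·v = 3^4·(1, -3, -2) = 81·(1, -3, -2) = (81, -243, -162).

(81, -243, -162)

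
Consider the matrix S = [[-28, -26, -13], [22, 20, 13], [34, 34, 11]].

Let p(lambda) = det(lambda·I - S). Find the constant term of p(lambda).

-132

p(lambda) = lambda^3 - 3·lambda^2 - 76·lambda - 132.
The constant term is -132.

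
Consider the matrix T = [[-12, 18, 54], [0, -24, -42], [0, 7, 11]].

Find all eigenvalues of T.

The characteristic polynomial is p(t) = det(tI - T).
Cofactor expansion gives p(t) = t^3 + 25t^2 + 186t + 360.
Since p(-3) = 0, t = -3 is a root.
Dividing by (t + 3) leaves t^2 + 22t + 120.
The quadratic factors as (t + 12)·(t + 10).
Eigenvalues: -12, -10, -3.

-12, -10, -3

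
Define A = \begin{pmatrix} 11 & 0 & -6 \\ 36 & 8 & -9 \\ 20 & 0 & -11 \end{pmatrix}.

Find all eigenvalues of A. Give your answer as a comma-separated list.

The characteristic polynomial is p(s) = det(sI - A).
Expanding along the first row, p(s) = s^3 - 8s^2 - s + 8.
Try s = 1: p(1) = 0, so 1 is a root.
Factor out (s - 1): p(s) = (s - 1)·(s^2 - 7s - 8).
The quadratic factors as (s + 1)·(s - 8).
Eigenvalues: -1, 1, 8.

-1, 1, 8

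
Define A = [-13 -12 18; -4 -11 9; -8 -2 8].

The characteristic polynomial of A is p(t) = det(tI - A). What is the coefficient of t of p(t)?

p(t) = t^3 + 16t^2 + 65t + 50.
The coefficient of t is 65.

65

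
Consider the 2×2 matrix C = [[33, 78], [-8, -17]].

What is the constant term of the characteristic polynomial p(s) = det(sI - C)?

p(0) = det(0·I − C) = det(−C) = (−1)^2·det(C).
det(C) = 63, so p(0) = 63.

63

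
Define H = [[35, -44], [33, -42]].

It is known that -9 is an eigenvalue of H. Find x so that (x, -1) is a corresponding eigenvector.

We need (H + 9I)v = 0.
H + 9I = [[44, -44], [33, -33]].
Row 1: (44)·x + (-44)·-1 = 0
Row 2: (33)·x + (-33)·-1 = 0
Solving gives x = -1.
Check: H·(-1, -1) = (9, 9) = -9·(-1, -1).

-1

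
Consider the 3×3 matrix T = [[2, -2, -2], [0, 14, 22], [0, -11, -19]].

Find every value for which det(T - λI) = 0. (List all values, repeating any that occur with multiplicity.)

The characteristic polynomial is p(r) = det(rI - T).
Cofactor expansion gives p(r) = r^3 + 3r^2 - 34r + 48.
Rational-root test: r = 3 gives p(3) = 0.
Dividing by (r - 3) leaves r^2 + 6r - 16.
The quadratic factors as (r + 8)·(r - 2).
Eigenvalues: -8, 2, 3.

-8, 2, 3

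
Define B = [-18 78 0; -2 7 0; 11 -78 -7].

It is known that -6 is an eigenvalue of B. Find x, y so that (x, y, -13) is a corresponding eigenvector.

13, 2

We need (B + 6I)v = 0.
B + 6I = [[-12, 78, 0], [-2, 13, 0], [11, -78, -1]].
Row 1: (-12)·x + (78)·y + (0)·-13 = 0
Row 2: (-2)·x + (13)·y + (0)·-13 = 0
Row 3: (11)·x + (-78)·y + (-1)·-13 = 0
Solving gives x = 13, y = 2.
Check: B·(13, 2, -13) = (-78, -12, 78) = -6·(13, 2, -13).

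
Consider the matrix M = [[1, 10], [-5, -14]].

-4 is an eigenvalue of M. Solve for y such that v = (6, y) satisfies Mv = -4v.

We need (M + 4I)v = 0.
M + 4I = [[5, 10], [-5, -10]].
Row 1: (5)·6 + (10)·y = 0
Row 2: (-5)·6 + (-10)·y = 0
Solving gives y = -3.
Check: M·(6, -3) = (-24, 12) = -4·(6, -3).

-3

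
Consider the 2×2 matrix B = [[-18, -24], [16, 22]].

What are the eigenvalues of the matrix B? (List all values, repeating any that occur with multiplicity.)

det(B - μI) = (-18 - μ)(22 - μ) - (-24)·(16) = μ^2 - 4μ - 12.
This factors as (μ + 2)·(μ - 6) = 0.
Eigenvalues: -2, 6.

-2, 6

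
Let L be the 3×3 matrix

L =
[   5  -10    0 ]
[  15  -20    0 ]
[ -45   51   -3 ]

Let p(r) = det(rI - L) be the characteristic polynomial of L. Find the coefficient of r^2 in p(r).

18

The coefficient of r^2 of det(rI - L) is −trace(L).
trace(L) = (5) + (-20) + (-3) = -18, so the coefficient is 18.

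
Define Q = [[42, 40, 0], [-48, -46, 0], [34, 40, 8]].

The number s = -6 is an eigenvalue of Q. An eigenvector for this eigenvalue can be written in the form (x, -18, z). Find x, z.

15, 15

We need (Q + 6I)v = 0.
Q + 6I = [[48, 40, 0], [-48, -40, 0], [34, 40, 14]].
Row 1: (48)·x + (40)·-18 + (0)·z = 0
Row 2: (-48)·x + (-40)·-18 + (0)·z = 0
Row 3: (34)·x + (40)·-18 + (14)·z = 0
Solving gives x = 15, z = 15.
Check: Q·(15, -18, 15) = (-90, 108, -90) = -6·(15, -18, 15).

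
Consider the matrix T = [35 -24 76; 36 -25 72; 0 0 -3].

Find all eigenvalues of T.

Set up det(tI - T) = 0.
Expanding along the first row, p(t) = t^3 - 7t^2 - 41t - 33.
Rational-root test: t = -1 gives p(-1) = 0.
Dividing by (t + 1) leaves t^2 - 8t - 33.
The quadratic factors as (t + 3)·(t - 11).
Eigenvalues: -3, -1, 11.

-3, -1, 11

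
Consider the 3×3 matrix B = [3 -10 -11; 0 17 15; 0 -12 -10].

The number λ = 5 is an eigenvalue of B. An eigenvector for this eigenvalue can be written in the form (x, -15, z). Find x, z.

9, 12

We need (B - 5I)v = 0.
B - 5I = [[-2, -10, -11], [0, 12, 15], [0, -12, -15]].
Row 1: (-2)·x + (-10)·-15 + (-11)·z = 0
Row 2: (0)·x + (12)·-15 + (15)·z = 0
Row 3: (0)·x + (-12)·-15 + (-15)·z = 0
Solving gives x = 9, z = 12.
Check: B·(9, -15, 12) = (45, -75, 60) = 5·(9, -15, 12).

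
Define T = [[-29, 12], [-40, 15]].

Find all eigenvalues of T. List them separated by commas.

det(T - rI) = (-29 - r)(15 - r) - (12)·(-40) = r^2 + 14r + 45.
This factors as (r + 9)·(r + 5) = 0.
Eigenvalues: -9, -5.

-9, -5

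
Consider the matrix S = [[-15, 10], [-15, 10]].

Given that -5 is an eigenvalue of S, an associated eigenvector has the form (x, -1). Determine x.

-1

We need (S + 5I)v = 0.
S + 5I = [[-10, 10], [-15, 15]].
Row 1: (-10)·x + (10)·-1 = 0
Row 2: (-15)·x + (15)·-1 = 0
Solving gives x = -1.
Check: S·(-1, -1) = (5, 5) = -5·(-1, -1).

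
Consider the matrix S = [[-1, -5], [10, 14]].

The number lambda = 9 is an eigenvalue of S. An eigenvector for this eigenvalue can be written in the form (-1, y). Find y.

2

We need (S - 9I)v = 0.
S - 9I = [[-10, -5], [10, 5]].
Row 1: (-10)·-1 + (-5)·y = 0
Row 2: (10)·-1 + (5)·y = 0
Solving gives y = 2.
Check: S·(-1, 2) = (-9, 18) = 9·(-1, 2).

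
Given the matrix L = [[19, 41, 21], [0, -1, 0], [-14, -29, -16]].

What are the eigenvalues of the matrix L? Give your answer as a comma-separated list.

-2, -1, 5

The characteristic polynomial is p(r) = det(rI - L).
Expanding along the first row, p(r) = r^3 - 2r^2 - 13r - 10.
Rational-root test: r = -2 gives p(-2) = 0.
Factor out (r + 2): p(r) = (r + 2)·(r^2 - 4r - 5).
The quadratic factors as (r + 1)·(r - 5).
Eigenvalues: -2, -1, 5.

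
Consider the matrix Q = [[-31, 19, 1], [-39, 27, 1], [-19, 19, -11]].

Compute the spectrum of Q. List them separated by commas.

Compute the characteristic polynomial p(s) = det(sI - Q).
Expanding along the first row, p(s) = s^3 + 15s^2 - 52s - 1056.
Try s = -11: p(-11) = 0, so -11 is a root.
Factor out (s + 11): p(s) = (s + 11)·(s^2 + 4s - 96).
The quadratic factors as (s + 12)·(s - 8).
Eigenvalues: -12, -11, 8.

-12, -11, 8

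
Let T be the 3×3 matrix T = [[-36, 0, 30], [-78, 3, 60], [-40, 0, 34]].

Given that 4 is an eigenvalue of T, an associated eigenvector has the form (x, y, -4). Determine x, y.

We need (T - 4I)v = 0.
T - 4I = [[-40, 0, 30], [-78, -1, 60], [-40, 0, 30]].
Row 1: (-40)·x + (0)·y + (30)·-4 = 0
Row 2: (-78)·x + (-1)·y + (60)·-4 = 0
Row 3: (-40)·x + (0)·y + (30)·-4 = 0
Solving gives x = -3, y = -6.
Check: T·(-3, -6, -4) = (-12, -24, -16) = 4·(-3, -6, -4).

-3, -6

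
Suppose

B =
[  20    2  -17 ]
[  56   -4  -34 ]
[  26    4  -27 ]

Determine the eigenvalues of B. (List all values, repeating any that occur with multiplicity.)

-10, -8, 7

Set up det(tI - B) = 0.
Expanding along the first row, p(t) = t^3 + 11t^2 - 46t - 560.
Rational-root test: t = 7 gives p(7) = 0.
Factor out (t - 7): p(t) = (t - 7)·(t^2 + 18t + 80).
The quadratic factors as (t + 10)·(t + 8).
Eigenvalues: -10, -8, 7.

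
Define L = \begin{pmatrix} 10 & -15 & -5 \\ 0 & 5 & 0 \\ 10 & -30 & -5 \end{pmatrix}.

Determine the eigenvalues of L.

0, 5, 5

Compute the characteristic polynomial p(λ) = det(λI - L).
Cofactor expansion gives p(λ) = λ^3 - 10λ^2 + 25λ.
Since p(5) = 0, λ = 5 is a root.
Factor out (λ - 5): p(λ) = (λ - 5)·(λ^2 - 5λ).
The quadratic factors as λ·(λ - 5).
Eigenvalues: 0, 5, 5.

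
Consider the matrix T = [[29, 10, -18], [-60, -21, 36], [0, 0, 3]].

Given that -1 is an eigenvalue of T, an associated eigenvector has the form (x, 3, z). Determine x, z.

-1, 0

We need (T + 1I)v = 0.
T + 1I = [[30, 10, -18], [-60, -20, 36], [0, 0, 4]].
Row 1: (30)·x + (10)·3 + (-18)·z = 0
Row 2: (-60)·x + (-20)·3 + (36)·z = 0
Row 3: (0)·x + (0)·3 + (4)·z = 0
Solving gives x = -1, z = 0.
Check: T·(-1, 3, 0) = (1, -3, 0) = -1·(-1, 3, 0).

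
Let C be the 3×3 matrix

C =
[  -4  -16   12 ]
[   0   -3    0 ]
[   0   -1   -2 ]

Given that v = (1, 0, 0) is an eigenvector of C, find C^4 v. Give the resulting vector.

First find the eigenvalue: Cv = (-4, 0, 0) = -4·(1, 0, 0), so λ = -4.
Then C^4 v = λ^4·v = (-4)^4·(1, 0, 0) = 256·(1, 0, 0) = (256, 0, 0).

(256, 0, 0)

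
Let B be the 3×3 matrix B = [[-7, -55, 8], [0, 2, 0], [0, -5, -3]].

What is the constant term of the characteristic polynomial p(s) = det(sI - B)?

p(0) = det(0·I − B) = det(−B) = (−1)^3·det(B).
det(B) = 42, so p(0) = -42.

-42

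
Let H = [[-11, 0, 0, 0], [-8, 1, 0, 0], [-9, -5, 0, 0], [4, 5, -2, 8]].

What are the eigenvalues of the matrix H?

H is lower triangular, so its eigenvalues are the diagonal entries.
Diagonal: -11, 1, 0, 8.

-11, 0, 1, 8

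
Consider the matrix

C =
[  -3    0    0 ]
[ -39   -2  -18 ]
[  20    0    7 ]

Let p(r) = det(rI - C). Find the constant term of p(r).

p(r) = r^3 - 2r^2 - 29r - 42.
The constant term is -42.

-42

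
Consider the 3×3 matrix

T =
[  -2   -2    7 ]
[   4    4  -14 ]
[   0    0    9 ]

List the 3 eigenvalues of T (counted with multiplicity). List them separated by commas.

Compute the characteristic polynomial p(s) = det(sI - T).
Expanding the 3×3 determinant: p(s) = s^3 - 11s^2 + 18s.
Rational-root test: s = 9 gives p(9) = 0.
Dividing by (s - 9) leaves s^2 - 2s.
The quadratic factors as s·(s - 2).
Eigenvalues: 0, 2, 9.

0, 2, 9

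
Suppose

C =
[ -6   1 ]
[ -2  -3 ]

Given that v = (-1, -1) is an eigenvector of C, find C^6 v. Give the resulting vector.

First find the eigenvalue: Cv = (5, 5) = -5·(-1, -1), so λ = -5.
Then C^6 v = λ^6·v = (-5)^6·(-1, -1) = 15625·(-1, -1) = (-15625, -15625).

(-15625, -15625)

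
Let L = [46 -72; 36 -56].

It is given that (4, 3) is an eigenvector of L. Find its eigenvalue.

-8

Compute Lv: L·(4, 3) = (-32, -24).
Since Lv = λv, compare component 1: -32 = λ·4, so λ = -8.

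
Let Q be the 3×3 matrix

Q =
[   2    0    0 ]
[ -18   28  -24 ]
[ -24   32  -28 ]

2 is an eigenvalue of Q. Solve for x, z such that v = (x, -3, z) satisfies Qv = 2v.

1, -4

We need (Q - 2I)v = 0.
Q - 2I = [[0, 0, 0], [-18, 26, -24], [-24, 32, -30]].
Row 1: (0)·x + (0)·-3 + (0)·z = 0
Row 2: (-18)·x + (26)·-3 + (-24)·z = 0
Row 3: (-24)·x + (32)·-3 + (-30)·z = 0
Solving gives x = 1, z = -4.
Check: Q·(1, -3, -4) = (2, -6, -8) = 2·(1, -3, -4).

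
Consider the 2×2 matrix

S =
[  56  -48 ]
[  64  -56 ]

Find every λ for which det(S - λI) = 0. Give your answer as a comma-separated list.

det(S - λI) = (56 - λ)(-56 - λ) - (-48)·(64) = λ^2 - 64.
This factors as (λ + 8)·(λ - 8) = 0.
Eigenvalues: -8, 8.

-8, 8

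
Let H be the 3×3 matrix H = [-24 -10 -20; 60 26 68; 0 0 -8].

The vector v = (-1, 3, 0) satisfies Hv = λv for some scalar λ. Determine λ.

Compute Hv: H·(-1, 3, 0) = (-6, 18, 0).
Since Hv = λv, compare component 1: -6 = λ·-1, so λ = 6.

6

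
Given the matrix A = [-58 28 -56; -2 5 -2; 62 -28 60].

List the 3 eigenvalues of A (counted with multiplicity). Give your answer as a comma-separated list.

Set up det(λI - A) = 0.
Expanding along the first row, p(λ) = λ^3 - 7λ^2 + 2λ + 40.
Try λ = 4: p(4) = 0, so 4 is a root.
Dividing by (λ - 4) leaves λ^2 - 3λ - 10.
The quadratic factors as (λ + 2)·(λ - 5).
Eigenvalues: -2, 4, 5.

-2, 4, 5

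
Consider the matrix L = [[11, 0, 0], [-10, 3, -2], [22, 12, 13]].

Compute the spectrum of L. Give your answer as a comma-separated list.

The characteristic polynomial is p(λ) = det(λI - L).
Cofactor expansion gives p(λ) = λ^3 - 27λ^2 + 239λ - 693.
Try λ = 7: p(7) = 0, so 7 is a root.
Dividing by (λ - 7) leaves λ^2 - 20λ + 99.
The quadratic factors as (λ - 9)·(λ - 11).
Eigenvalues: 7, 9, 11.

7, 9, 11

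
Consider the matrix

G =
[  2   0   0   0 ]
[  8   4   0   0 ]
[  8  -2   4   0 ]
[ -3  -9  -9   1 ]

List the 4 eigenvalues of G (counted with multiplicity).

G is lower triangular, so its eigenvalues are the diagonal entries.
Diagonal: 2, 4, 4, 1.

1, 2, 4, 4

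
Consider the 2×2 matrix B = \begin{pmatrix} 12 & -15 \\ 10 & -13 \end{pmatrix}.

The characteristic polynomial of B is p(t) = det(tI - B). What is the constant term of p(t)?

-6

p(t) = t^2 + t - 6.
The constant term is -6.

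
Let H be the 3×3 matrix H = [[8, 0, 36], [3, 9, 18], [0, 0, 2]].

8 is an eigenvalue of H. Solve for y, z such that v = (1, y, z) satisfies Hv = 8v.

We need (H - 8I)v = 0.
H - 8I = [[0, 0, 36], [3, 1, 18], [0, 0, -6]].
Row 1: (0)·1 + (0)·y + (36)·z = 0
Row 2: (3)·1 + (1)·y + (18)·z = 0
Row 3: (0)·1 + (0)·y + (-6)·z = 0
Solving gives y = -3, z = 0.
Check: H·(1, -3, 0) = (8, -24, 0) = 8·(1, -3, 0).

-3, 0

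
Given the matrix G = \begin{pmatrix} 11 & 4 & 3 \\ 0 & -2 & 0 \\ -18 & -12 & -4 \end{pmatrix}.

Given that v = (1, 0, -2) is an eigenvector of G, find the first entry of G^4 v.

625

First find the eigenvalue: Gv = (5, 0, -10) = 5·(1, 0, -2), so λ = 5.
Then G^4 v = λ^4·v = 5^4·(1, 0, -2) = 625·(1, 0, -2) = (625, 0, -1250).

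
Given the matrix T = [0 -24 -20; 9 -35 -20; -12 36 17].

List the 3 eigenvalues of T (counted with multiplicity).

Set up det(tI - T) = 0.
Expanding along the first row, p(t) = t^3 + 18t^2 + 101t + 168.
Rational-root test: t = -3 gives p(-3) = 0.
Dividing by (t + 3) leaves t^2 + 15t + 56.
The quadratic factors as (t + 8)·(t + 7).
Eigenvalues: -8, -7, -3.

-8, -7, -3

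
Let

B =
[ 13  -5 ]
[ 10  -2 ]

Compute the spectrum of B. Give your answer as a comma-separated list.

3, 8

det(B - tI) = (13 - t)(-2 - t) - (-5)·(10) = t^2 - 11t + 24.
This factors as (t - 3)·(t - 8) = 0.
Eigenvalues: 3, 8.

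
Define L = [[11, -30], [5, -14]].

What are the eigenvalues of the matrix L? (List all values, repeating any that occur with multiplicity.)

-4, 1

det(L - λI) = (11 - λ)(-14 - λ) - (-30)·(5) = λ^2 + 3λ - 4.
This factors as (λ + 4)·(λ - 1) = 0.
Eigenvalues: -4, 1.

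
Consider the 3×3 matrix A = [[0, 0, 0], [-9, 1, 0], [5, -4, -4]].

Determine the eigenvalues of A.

-4, 0, 1

A is lower triangular, so its eigenvalues are the diagonal entries.
Diagonal: 0, 1, -4.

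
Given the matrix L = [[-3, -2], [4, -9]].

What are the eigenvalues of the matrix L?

det(L - λI) = (-3 - λ)(-9 - λ) - (-2)·(4) = λ^2 + 12λ + 35.
This factors as (λ + 7)·(λ + 5) = 0.
Eigenvalues: -7, -5.

-7, -5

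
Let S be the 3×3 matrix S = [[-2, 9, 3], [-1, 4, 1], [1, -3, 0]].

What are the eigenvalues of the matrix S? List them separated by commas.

The characteristic polynomial is p(s) = det(sI - S).
Expanding along the first row, p(s) = s^3 - 2s^2 + s.
Since p(0) = 0, s = 0 is a root.
Factor out s: p(s) = s·(s^2 - 2s + 1).
The quadratic factor is (s - 1)^2.
Eigenvalues: 0, 1, 1.

0, 1, 1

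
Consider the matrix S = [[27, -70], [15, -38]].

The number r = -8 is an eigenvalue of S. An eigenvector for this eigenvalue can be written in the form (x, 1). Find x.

We need (S + 8I)v = 0.
S + 8I = [[35, -70], [15, -30]].
Row 1: (35)·x + (-70)·1 = 0
Row 2: (15)·x + (-30)·1 = 0
Solving gives x = 2.
Check: S·(2, 1) = (-16, -8) = -8·(2, 1).

2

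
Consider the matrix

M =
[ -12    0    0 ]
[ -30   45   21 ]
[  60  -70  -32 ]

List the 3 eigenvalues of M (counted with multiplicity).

Set up det(tI - M) = 0.
Expanding along the first row, p(t) = t^3 - t^2 - 126t + 360.
Try t = -12: p(-12) = 0, so -12 is a root.
Factor out (t + 12): p(t) = (t + 12)·(t^2 - 13t + 30).
The quadratic factors as (t - 3)·(t - 10).
Eigenvalues: -12, 3, 10.

-12, 3, 10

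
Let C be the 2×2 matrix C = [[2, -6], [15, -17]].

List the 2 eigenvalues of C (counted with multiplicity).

-8, -7

det(C - sI) = (2 - s)(-17 - s) - (-6)·(15) = s^2 + 15s + 56.
This factors as (s + 8)·(s + 7) = 0.
Eigenvalues: -8, -7.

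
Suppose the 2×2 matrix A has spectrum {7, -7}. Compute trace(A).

trace(A) is the sum of the eigenvalues: (7) + (-7) = 0.

0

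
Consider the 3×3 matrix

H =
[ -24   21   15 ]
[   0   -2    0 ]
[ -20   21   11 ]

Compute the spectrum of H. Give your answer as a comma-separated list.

Set up det(lambda·I - H) = 0.
Expanding along the first row, p(lambda) = lambda^3 + 15·lambda^2 + 62·lambda + 72.
Try lambda = -2: p(-2) = 0, so -2 is a root.
Dividing by (lambda + 2) leaves lambda^2 + 13·lambda + 36.
The quadratic factors as (lambda + 9)·(lambda + 4).
Eigenvalues: -9, -4, -2.

-9, -4, -2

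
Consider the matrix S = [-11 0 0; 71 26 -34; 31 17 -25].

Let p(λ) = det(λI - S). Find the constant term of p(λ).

-792

p(λ) = λ^3 + 10λ^2 - 83λ - 792.
The constant term is -792.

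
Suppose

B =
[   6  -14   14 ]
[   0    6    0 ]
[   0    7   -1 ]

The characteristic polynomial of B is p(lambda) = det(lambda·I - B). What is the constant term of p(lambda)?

p(lambda) = lambda^3 - 11·lambda^2 + 24·lambda + 36.
The constant term is 36.

36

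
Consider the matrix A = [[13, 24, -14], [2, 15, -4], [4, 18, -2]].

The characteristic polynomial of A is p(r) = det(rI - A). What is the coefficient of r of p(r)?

219

p(r) = r^3 - 26r^2 + 219r - 594.
The coefficient of r is 219.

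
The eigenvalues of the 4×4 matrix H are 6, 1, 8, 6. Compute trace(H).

21

trace(H) is the sum of the eigenvalues: (6) + (1) + (8) + (6) = 21.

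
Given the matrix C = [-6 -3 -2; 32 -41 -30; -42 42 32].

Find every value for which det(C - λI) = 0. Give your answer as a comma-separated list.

The characteristic polynomial is p(λ) = det(λI - C).
Expanding along the first row, p(λ) = λ^3 + 15λ^2 + 14λ - 360.
Try λ = -10: p(-10) = 0, so -10 is a root.
Factor out (λ + 10): p(λ) = (λ + 10)·(λ^2 + 5λ - 36).
The quadratic factors as (λ + 9)·(λ - 4).
Eigenvalues: -10, -9, 4.

-10, -9, 4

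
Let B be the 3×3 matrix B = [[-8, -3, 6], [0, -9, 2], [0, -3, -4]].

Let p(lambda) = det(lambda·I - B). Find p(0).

p(0) = det(0·I − B) = det(−B) = (−1)^3·det(B).
det(B) = -336, so p(0) = 336.

336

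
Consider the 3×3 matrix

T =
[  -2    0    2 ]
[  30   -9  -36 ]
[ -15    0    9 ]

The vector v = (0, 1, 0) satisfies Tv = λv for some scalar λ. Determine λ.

Compute Tv: T·(0, 1, 0) = (0, -9, 0).
Since Tv = λv, compare component 2: -9 = λ·1, so λ = -9.

-9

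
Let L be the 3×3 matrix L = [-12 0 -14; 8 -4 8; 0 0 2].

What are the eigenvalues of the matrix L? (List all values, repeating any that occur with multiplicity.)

-12, -4, 2

Compute the characteristic polynomial p(λ) = det(λI - L).
Cofactor expansion gives p(λ) = λ^3 + 14λ^2 + 16λ - 96.
Since p(2) = 0, λ = 2 is a root.
Dividing by (λ - 2) leaves λ^2 + 16λ + 48.
The quadratic factors as (λ + 12)·(λ + 4).
Eigenvalues: -12, -4, 2.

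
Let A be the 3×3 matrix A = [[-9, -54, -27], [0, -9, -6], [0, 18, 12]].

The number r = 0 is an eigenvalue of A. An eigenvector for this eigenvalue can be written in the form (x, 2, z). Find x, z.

We need (A)v = 0.
A = [[-9, -54, -27], [0, -9, -6], [0, 18, 12]].
Row 1: (-9)·x + (-54)·2 + (-27)·z = 0
Row 2: (0)·x + (-9)·2 + (-6)·z = 0
Row 3: (0)·x + (18)·2 + (12)·z = 0
Solving gives x = -3, z = -3.
Check: A·(-3, 2, -3) = (0, 0, 0) = 0·(-3, 2, -3).

-3, -3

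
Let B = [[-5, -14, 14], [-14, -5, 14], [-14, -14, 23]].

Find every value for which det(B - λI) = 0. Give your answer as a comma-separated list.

-5, 9, 9

The characteristic polynomial is p(λ) = det(λI - B).
Expanding the 3×3 determinant: p(λ) = λ^3 - 13λ^2 - 9λ + 405.
Try λ = -5: p(-5) = 0, so -5 is a root.
Dividing by (λ + 5) leaves λ^2 - 18λ + 81.
The quadratic factor is (λ - 9)^2.
Eigenvalues: -5, 9, 9.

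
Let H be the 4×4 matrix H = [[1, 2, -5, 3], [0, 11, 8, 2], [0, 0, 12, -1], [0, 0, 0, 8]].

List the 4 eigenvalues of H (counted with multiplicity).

1, 8, 11, 12

H is upper triangular, so its eigenvalues are the diagonal entries.
Diagonal: 1, 11, 12, 8.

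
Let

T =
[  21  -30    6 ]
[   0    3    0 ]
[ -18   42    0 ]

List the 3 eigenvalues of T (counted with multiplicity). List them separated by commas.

Compute the characteristic polynomial p(λ) = det(λI - T).
Expanding along the first row, p(λ) = λ^3 - 24λ^2 + 171λ - 324.
Since p(9) = 0, λ = 9 is a root.
Factor out (λ - 9): p(λ) = (λ - 9)·(λ^2 - 15λ + 36).
The quadratic factors as (λ - 3)·(λ - 12).
Eigenvalues: 3, 9, 12.

3, 9, 12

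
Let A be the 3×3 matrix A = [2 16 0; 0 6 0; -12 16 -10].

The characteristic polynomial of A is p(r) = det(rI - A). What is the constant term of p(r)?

p(r) = r^3 + 2r^2 - 68r + 120.
The constant term is 120.

120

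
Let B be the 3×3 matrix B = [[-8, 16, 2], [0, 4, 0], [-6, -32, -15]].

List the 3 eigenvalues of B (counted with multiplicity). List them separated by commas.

Set up det(λI - B) = 0.
Cofactor expansion gives p(λ) = λ^3 + 19λ^2 + 40λ - 528.
Try λ = -11: p(-11) = 0, so -11 is a root.
Factor out (λ + 11): p(λ) = (λ + 11)·(λ^2 + 8λ - 48).
The quadratic factors as (λ + 12)·(λ - 4).
Eigenvalues: -12, -11, 4.

-12, -11, 4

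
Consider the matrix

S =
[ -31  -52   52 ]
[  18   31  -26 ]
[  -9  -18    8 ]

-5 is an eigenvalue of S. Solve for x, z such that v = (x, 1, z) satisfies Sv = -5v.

We need (S + 5I)v = 0.
S + 5I = [[-26, -52, 52], [18, 36, -26], [-9, -18, 13]].
Row 1: (-26)·x + (-52)·1 + (52)·z = 0
Row 2: (18)·x + (36)·1 + (-26)·z = 0
Row 3: (-9)·x + (-18)·1 + (13)·z = 0
Solving gives x = -2, z = 0.
Check: S·(-2, 1, 0) = (10, -5, 0) = -5·(-2, 1, 0).

-2, 0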